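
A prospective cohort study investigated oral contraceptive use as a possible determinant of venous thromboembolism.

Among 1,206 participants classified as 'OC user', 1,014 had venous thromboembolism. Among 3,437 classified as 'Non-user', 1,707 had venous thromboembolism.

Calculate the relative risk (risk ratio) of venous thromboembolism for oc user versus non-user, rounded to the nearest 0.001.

1.693

From the description: a = 1014, b = 192, c = 1707, d = 1730.
Risk in exposed = 1014/1206 = 0.84080; risk in unexposed = 1707/3437 = 0.49665.
RR = 0.84080 / 0.49665 = 1.69292
The risk among the exposed is 1.69 times that among the unexposed.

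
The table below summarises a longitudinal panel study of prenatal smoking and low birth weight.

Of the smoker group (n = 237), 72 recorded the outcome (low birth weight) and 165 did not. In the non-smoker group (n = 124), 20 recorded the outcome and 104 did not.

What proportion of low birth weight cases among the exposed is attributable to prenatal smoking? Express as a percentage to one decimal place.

From the description: a = 72, b = 165, c = 20, d = 104.
Risk in exposed = 72/237 = 0.30380; risk in unexposed = 20/124 = 0.16129.
RR = 0.30380/0.16129 = 1.88354
AR% = (RR − 1)/RR × 100 = (1.88354 − 1)/1.88354 × 100 = 46.9086%

46.9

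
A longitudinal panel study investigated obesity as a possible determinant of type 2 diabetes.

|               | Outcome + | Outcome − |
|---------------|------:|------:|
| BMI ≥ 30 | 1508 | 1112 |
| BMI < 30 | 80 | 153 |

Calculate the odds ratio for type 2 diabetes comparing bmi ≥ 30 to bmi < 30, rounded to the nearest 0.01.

Cells: a = 1508, b = 1112, c = 80, d = 153.
OR = (a·d)/(b·c) = (1508 × 153) / (1112 × 80) = 230724 / 88960 = 2.59357
The odds of type 2 diabetes are about 2.59 times as high in the bmi ≥ 30 group.

2.59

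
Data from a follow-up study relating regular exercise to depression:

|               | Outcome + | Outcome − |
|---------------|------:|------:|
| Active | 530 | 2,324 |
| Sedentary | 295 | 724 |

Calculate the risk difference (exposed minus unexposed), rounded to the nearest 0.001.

-0.104

Cells: a = 530, b = 2324, c = 295, d = 724.
Risk in exposed = 530/2854 = 0.185704; risk in unexposed = 295/1019 = 0.289500.
Risk difference = 0.185704 − 0.289500 = -0.103795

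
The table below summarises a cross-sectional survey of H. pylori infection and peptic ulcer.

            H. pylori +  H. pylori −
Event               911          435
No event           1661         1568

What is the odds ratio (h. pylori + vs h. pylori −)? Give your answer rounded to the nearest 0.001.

1.977

Reading the table with exposure as columns: a = 911 (H. pylori +, case), b = 1661 (H. pylori +, non-case), c = 435 (H. pylori −, case), d = 1568.
OR = (a·d)/(b·c) = (911 × 1568) / (1661 × 435) = 1428448 / 722535 = 1.97699
The odds of peptic ulcer are about 1.98 times as high in the h. pylori + group.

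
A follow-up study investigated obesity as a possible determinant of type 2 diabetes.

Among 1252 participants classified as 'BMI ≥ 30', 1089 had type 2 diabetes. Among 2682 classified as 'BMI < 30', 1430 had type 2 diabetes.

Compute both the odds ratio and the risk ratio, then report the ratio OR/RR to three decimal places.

3.586

From the description: a = 1089, b = 163, c = 1430, d = 1252.
OR = (1089·1252)/(163·1430) = 1363428/233090 = 5.84936
Risk in exposed = 1089/1252 = 0.86981; risk in unexposed = 1430/2682 = 0.53318; RR = 1.63135
OR/RR = 5.84936 / 1.63135 = 3.58560
The outcome is not rare, so the OR lies further from 1 than the RR.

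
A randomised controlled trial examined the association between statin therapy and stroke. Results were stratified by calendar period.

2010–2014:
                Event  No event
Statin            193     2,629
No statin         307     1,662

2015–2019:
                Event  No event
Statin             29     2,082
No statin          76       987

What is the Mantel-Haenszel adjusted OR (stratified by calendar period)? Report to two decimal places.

OR_MH = Σ(aᵢdᵢ/nᵢ) / Σ(bᵢcᵢ/nᵢ), where nᵢ is the stratum total.
Stratum 1 (2010–2014): n = 4791; a·d/n = 193·1662/4791 = 66.9518; b·c/n = 2629·307/4791 = 168.4623
Stratum 2 (2015–2019): n = 3174; a·d/n = 29·987/3174 = 9.0180; b·c/n = 2082·76/3174 = 49.8526
OR_MH = (66.9518 + 9.0180) / (168.4623 + 49.8526) = 75.9697 / 218.3149 = 0.34798

0.35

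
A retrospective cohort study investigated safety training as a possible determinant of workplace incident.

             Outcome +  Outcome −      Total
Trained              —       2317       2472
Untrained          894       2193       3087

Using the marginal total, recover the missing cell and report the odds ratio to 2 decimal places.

0.16

The missing cell is in the exposed row: 2472 − 2317 = 155.
So a = 155, b = 2317, c = 894, d = 2193.
OR = (a·d)/(b·c) = (155 × 2193) / (2317 × 894) = 339915 / 2071398 = 0.16410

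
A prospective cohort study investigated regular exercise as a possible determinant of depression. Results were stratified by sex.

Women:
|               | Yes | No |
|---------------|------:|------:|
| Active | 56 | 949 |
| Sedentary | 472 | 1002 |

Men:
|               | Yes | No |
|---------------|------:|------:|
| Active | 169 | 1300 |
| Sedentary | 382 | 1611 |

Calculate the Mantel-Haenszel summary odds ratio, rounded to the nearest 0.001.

OR_MH = Σ(aᵢdᵢ/nᵢ) / Σ(bᵢcᵢ/nᵢ), where nᵢ is the stratum total.
Stratum 1 (Women): n = 2479; a·d/n = 56·1002/2479 = 22.6349; b·c/n = 949·472/2479 = 180.6890
Stratum 2 (Men): n = 3462; a·d/n = 169·1611/3462 = 78.6421; b·c/n = 1300·382/3462 = 143.4431
OR_MH = (22.6349 + 78.6421) / (180.6890 + 143.4431) = 101.2770 / 324.1321 = 0.31246

0.312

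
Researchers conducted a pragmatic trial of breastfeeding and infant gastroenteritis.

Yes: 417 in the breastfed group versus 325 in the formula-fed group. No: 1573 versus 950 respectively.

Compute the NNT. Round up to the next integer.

Risk in treated group = 417/1990 = 0.20955; risk in control = 325/1275 = 0.25490.
Absolute risk reduction = 0.25490 − 0.20955 = 0.04535
NNT = 1 / ARR = 1 / 0.04535 = 22.049 → round up → 23

23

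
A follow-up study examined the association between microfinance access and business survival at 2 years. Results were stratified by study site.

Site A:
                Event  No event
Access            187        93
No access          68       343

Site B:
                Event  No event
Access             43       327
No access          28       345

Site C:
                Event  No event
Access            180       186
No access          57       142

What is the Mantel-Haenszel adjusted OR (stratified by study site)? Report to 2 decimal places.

3.93

OR_MH = Σ(aᵢdᵢ/nᵢ) / Σ(bᵢcᵢ/nᵢ), where nᵢ is the stratum total.
Stratum 1 (Site A): n = 691; a·d/n = 187·343/691 = 92.8234; b·c/n = 93·68/691 = 9.1520
Stratum 2 (Site B): n = 743; a·d/n = 43·345/743 = 19.9664; b·c/n = 327·28/743 = 12.3230
Stratum 3 (Site C): n = 565; a·d/n = 180·142/565 = 45.2389; b·c/n = 186·57/565 = 18.7646
OR_MH = (92.8234 + 19.9664 + 45.2389) / (9.1520 + 12.3230 + 18.7646) = 158.0287 / 40.2396 = 3.92720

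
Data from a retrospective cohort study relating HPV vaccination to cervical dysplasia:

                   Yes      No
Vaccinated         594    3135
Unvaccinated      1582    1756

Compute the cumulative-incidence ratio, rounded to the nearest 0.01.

Cells: a = 594, b = 3135, c = 1582, d = 1756.
Risk in exposed = 594/3729 = 0.15929; risk in unexposed = 1582/3338 = 0.47394.
RR = 0.15929 / 0.47394 = 0.33610
The risk is 66% lower among the exposed than among the unexposed.

0.34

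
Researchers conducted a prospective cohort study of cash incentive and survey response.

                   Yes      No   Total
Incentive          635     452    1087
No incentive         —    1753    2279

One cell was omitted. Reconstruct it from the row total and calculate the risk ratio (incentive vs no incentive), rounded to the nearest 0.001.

2.531

The missing cell is in the unexposed row: 2279 − 1753 = 526.
So a = 635, b = 452, c = 526, d = 1753.
RR = [a/(a+b)] / [c/(c+d)] = (635/1087) / (526/2279) = 0.58418/0.23080 = 2.53106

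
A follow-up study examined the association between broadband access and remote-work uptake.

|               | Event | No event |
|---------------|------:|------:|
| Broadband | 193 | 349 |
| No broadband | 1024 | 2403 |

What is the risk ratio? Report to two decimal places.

1.19

Cells: a = 193, b = 349, c = 1024, d = 2403.
Risk in exposed = 193/542 = 0.35609; risk in unexposed = 1024/3427 = 0.29880.
RR = 0.35609 / 0.29880 = 1.19171
The risk among the exposed is 1.19 times that among the unexposed.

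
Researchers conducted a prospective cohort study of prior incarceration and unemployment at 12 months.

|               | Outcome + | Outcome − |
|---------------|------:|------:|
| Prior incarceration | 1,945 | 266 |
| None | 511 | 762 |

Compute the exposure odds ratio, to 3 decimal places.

Cells: a = 1945, b = 266, c = 511, d = 762.
OR = (a·d)/(b·c) = (1945 × 762) / (266 × 511) = 1482090 / 135926 = 10.90365
The odds of unemployment at 12 months are about 10.90 times as high in the prior incarceration group.

10.904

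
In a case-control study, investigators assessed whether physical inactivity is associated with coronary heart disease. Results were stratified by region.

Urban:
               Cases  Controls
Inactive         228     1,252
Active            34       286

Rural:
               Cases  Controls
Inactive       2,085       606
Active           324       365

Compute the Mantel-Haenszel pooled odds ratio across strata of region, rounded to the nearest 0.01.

3.20

OR_MH = Σ(aᵢdᵢ/nᵢ) / Σ(bᵢcᵢ/nᵢ), where nᵢ is the stratum total.
Stratum 1 (Urban): n = 1800; a·d/n = 228·286/1800 = 36.2267; b·c/n = 1252·34/1800 = 23.6489
Stratum 2 (Rural): n = 3380; a·d/n = 2085·365/3380 = 225.1553; b·c/n = 606·324/3380 = 58.0899
OR_MH = (36.2267 + 225.1553) / (23.6489 + 58.0899) = 261.3820 / 81.7388 = 3.19777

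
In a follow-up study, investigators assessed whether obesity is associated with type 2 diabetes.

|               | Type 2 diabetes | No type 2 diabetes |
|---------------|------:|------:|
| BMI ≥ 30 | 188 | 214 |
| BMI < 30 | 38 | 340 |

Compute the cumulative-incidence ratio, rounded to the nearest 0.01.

4.65

Cells: a = 188, b = 214, c = 38, d = 340.
Risk in exposed = 188/402 = 0.46766; risk in unexposed = 38/378 = 0.10053.
RR = 0.46766 / 0.10053 = 4.65200
The risk among the exposed is 4.65 times that among the unexposed.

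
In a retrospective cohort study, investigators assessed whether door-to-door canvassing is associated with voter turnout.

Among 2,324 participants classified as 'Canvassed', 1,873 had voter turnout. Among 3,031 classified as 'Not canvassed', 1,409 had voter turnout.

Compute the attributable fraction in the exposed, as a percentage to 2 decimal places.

From the description: a = 1873, b = 451, c = 1409, d = 1622.
Risk in exposed = 1873/2324 = 0.80594; risk in unexposed = 1409/3031 = 0.46486.
RR = 0.80594/0.46486 = 1.73371
AR% = (RR − 1)/RR × 100 = (1.73371 − 1)/1.73371 × 100 = 42.3202%

42.32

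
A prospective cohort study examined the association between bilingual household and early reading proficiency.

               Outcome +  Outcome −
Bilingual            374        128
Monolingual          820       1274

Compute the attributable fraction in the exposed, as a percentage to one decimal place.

Cells: a = 374, b = 128, c = 820, d = 1274.
Risk in exposed = 374/502 = 0.74502; risk in unexposed = 820/2094 = 0.39160.
RR = 0.74502/0.39160 = 1.90253
AR% = (RR − 1)/RR × 100 = (1.90253 − 1)/1.90253 × 100 = 47.4383%

47.4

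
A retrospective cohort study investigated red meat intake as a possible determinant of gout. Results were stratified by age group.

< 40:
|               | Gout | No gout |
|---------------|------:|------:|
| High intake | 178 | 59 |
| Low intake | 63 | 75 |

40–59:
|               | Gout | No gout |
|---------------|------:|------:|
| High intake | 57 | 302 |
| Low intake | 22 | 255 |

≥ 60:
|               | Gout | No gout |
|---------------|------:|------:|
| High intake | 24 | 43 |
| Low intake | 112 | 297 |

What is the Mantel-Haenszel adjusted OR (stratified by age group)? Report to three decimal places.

2.409

OR_MH = Σ(aᵢdᵢ/nᵢ) / Σ(bᵢcᵢ/nᵢ), where nᵢ is the stratum total.
Stratum 1 (< 40): n = 375; a·d/n = 178·75/375 = 35.6000; b·c/n = 59·63/375 = 9.9120
Stratum 2 (40–59): n = 636; a·d/n = 57·255/636 = 22.8538; b·c/n = 302·22/636 = 10.4465
Stratum 3 (≥ 60): n = 476; a·d/n = 24·297/476 = 14.9748; b·c/n = 43·112/476 = 10.1176
OR_MH = (35.6000 + 22.8538 + 14.9748) / (9.9120 + 10.4465 + 10.1176) = 73.4286 / 30.4762 = 2.40937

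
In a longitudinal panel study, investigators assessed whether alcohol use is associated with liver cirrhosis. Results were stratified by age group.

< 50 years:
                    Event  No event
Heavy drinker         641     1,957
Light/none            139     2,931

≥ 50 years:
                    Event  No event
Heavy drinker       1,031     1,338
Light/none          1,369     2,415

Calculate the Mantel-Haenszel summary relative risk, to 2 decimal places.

RR_MH = Σ(aᵢ·n₀ᵢ/nᵢ) / Σ(cᵢ·n₁ᵢ/nᵢ), with n₁ᵢ = aᵢ+bᵢ (exposed), n₀ᵢ = cᵢ+dᵢ (unexposed), nᵢ = n₁ᵢ+n₀ᵢ.
Stratum 1 (< 50 years): n₁ = 2598, n₀ = 3070, n = 5668; a·n₀/n = 641·3070/5668 = 347.1895; c·n₁/n = 139·2598/5668 = 63.7124
Stratum 2 (≥ 50 years): n₁ = 2369, n₀ = 3784, n = 6153; a·n₀/n = 1031·3784/6153 = 634.0491; c·n₁/n = 1369·2369/6153 = 527.0861
RR_MH = (347.1895 + 634.0491) / (63.7124 + 527.0861) = 981.2386 / 590.7986 = 1.66087

1.66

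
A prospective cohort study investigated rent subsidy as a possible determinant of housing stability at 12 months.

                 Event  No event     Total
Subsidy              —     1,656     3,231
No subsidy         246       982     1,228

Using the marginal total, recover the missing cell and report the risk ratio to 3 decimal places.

2.433

The missing cell is in the exposed row: 3231 − 1656 = 1575.
So a = 1575, b = 1656, c = 246, d = 982.
RR = [a/(a+b)] / [c/(c+d)] = (1575/3231) / (246/1228) = 0.48747/0.20033 = 2.43336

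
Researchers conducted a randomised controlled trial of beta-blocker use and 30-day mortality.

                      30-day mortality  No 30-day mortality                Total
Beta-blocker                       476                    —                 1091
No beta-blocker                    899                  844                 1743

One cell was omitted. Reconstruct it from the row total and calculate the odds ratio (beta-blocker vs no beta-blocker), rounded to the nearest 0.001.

0.727

The missing cell is in the exposed row: 1091 − 476 = 615.
So a = 476, b = 615, c = 899, d = 844.
OR = (a·d)/(b·c) = (476 × 844) / (615 × 899) = 401744 / 552885 = 0.72663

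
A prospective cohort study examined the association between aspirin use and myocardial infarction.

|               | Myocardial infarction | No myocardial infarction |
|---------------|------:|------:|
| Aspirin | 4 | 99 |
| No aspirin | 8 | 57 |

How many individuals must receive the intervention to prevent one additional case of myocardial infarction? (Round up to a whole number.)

Risk in treated group = 4/103 = 0.03883; risk in control = 8/65 = 0.12308.
Absolute risk reduction = 0.12308 − 0.03883 = 0.08424
NNT = 1 / ARR = 1 / 0.08424 = 11.871 → round up → 12

12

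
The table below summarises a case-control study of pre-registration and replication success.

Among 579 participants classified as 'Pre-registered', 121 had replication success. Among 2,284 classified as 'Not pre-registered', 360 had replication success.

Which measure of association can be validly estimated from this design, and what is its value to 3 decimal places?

From the description: a = 121, b = 458, c = 360, d = 1924.
This is a case-control study: participants were sampled on outcome status, so risks in the source population cannot be estimated directly — relative risk is not valid here. The odds ratio is the appropriate measure.
OR = (a·d)/(b·c) = (121 × 1924) / (458 × 360) = 232804 / 164880 = 1.41196

1.412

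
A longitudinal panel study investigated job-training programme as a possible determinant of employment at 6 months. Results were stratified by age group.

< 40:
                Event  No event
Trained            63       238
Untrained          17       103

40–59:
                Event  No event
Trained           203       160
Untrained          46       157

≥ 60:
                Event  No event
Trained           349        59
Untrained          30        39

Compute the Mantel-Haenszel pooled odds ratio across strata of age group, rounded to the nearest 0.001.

OR_MH = Σ(aᵢdᵢ/nᵢ) / Σ(bᵢcᵢ/nᵢ), where nᵢ is the stratum total.
Stratum 1 (< 40): n = 421; a·d/n = 63·103/421 = 15.4133; b·c/n = 238·17/421 = 9.6105
Stratum 2 (40–59): n = 566; a·d/n = 203·157/566 = 56.3092; b·c/n = 160·46/566 = 13.0035
Stratum 3 (≥ 60): n = 477; a·d/n = 349·39/477 = 28.5346; b·c/n = 59·30/477 = 3.7107
OR_MH = (15.4133 + 56.3092 + 28.5346) / (9.6105 + 13.0035 + 3.7107) = 100.2571 / 26.3247 = 3.80848

3.808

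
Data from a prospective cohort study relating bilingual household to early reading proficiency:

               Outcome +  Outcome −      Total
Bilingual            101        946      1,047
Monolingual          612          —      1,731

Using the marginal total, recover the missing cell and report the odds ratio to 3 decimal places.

0.195

The missing cell is in the unexposed row: 1731 − 612 = 1119.
So a = 101, b = 946, c = 612, d = 1119.
OR = (a·d)/(b·c) = (101 × 1119) / (946 × 612) = 113019 / 578952 = 0.19521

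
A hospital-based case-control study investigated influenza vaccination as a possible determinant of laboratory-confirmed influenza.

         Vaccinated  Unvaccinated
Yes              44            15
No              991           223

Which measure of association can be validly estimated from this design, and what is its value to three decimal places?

Reading the table with exposure as columns: a = 44 (Vaccinated, case), b = 991 (Vaccinated, non-case), c = 15 (Unvaccinated, case), d = 223.
This is a hospital-based case-control study: participants were sampled on outcome status, so risks in the source population cannot be estimated directly — relative risk is not valid here. The odds ratio is the appropriate measure.
OR = (a·d)/(b·c) = (44 × 223) / (991 × 15) = 9812 / 14865 = 0.66007

0.660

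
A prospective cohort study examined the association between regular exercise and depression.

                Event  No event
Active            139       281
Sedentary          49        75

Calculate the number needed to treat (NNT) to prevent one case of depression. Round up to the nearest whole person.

Risk in treated group = 139/420 = 0.33095; risk in control = 49/124 = 0.39516.
Absolute risk reduction = 0.39516 − 0.33095 = 0.06421
NNT = 1 / ARR = 1 / 0.06421 = 15.574 → round up → 16

16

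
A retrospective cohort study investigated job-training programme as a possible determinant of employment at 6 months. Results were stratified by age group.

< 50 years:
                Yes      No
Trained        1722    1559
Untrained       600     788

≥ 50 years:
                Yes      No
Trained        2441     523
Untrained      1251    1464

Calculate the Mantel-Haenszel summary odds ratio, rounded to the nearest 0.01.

OR_MH = Σ(aᵢdᵢ/nᵢ) / Σ(bᵢcᵢ/nᵢ), where nᵢ is the stratum total.
Stratum 1 (< 50 years): n = 4669; a·d/n = 1722·788/4669 = 290.6267; b·c/n = 1559·600/4669 = 200.3427
Stratum 2 (≥ 50 years): n = 5679; a·d/n = 2441·1464/5679 = 629.2699; b·c/n = 523·1251/5679 = 115.2092
OR_MH = (290.6267 + 629.2699) / (200.3427 + 115.2092) = 919.8966 / 315.5519 = 2.91520

2.92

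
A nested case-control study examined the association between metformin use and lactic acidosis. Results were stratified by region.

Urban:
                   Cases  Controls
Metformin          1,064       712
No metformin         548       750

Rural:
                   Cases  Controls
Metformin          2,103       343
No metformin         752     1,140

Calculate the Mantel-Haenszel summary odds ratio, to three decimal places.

OR_MH = Σ(aᵢdᵢ/nᵢ) / Σ(bᵢcᵢ/nᵢ), where nᵢ is the stratum total.
Stratum 1 (Urban): n = 3074; a·d/n = 1064·750/3074 = 259.5966; b·c/n = 712·548/3074 = 126.9278
Stratum 2 (Rural): n = 4338; a·d/n = 2103·1140/4338 = 552.6556; b·c/n = 343·752/4338 = 59.4597
OR_MH = (259.5966 + 552.6556) / (126.9278 + 59.4597) = 812.2522 / 186.3874 = 4.35787

4.358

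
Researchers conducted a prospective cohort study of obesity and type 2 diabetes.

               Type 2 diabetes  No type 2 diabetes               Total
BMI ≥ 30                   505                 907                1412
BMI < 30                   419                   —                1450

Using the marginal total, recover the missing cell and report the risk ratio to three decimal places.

The missing cell is in the unexposed row: 1450 − 419 = 1031.
So a = 505, b = 907, c = 419, d = 1031.
RR = [a/(a+b)] / [c/(c+d)] = (505/1412) / (419/1450) = 0.35765/0.28897 = 1.23769

1.238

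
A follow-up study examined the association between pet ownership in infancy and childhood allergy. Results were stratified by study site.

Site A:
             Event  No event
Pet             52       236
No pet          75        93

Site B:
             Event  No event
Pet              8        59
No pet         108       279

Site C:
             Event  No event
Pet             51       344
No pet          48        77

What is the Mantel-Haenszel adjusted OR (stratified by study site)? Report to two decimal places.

OR_MH = Σ(aᵢdᵢ/nᵢ) / Σ(bᵢcᵢ/nᵢ), where nᵢ is the stratum total.
Stratum 1 (Site A): n = 456; a·d/n = 52·93/456 = 10.6053; b·c/n = 236·75/456 = 38.8158
Stratum 2 (Site B): n = 454; a·d/n = 8·279/454 = 4.9163; b·c/n = 59·108/454 = 14.0352
Stratum 3 (Site C): n = 520; a·d/n = 51·77/520 = 7.5519; b·c/n = 344·48/520 = 31.7538
OR_MH = (10.6053 + 4.9163 + 7.5519) / (38.8158 + 14.0352 + 31.7538) = 23.0735 / 84.6049 = 0.27272

0.27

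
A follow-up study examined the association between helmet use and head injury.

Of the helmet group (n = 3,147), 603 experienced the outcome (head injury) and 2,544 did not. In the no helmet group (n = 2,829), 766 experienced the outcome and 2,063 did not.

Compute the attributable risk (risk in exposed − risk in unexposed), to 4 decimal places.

From the description: a = 603, b = 2544, c = 766, d = 2063.
Risk in exposed = 603/3147 = 0.191611; risk in unexposed = 766/2829 = 0.270767.
Risk difference = 0.191611 − 0.270767 = -0.079156

-0.0792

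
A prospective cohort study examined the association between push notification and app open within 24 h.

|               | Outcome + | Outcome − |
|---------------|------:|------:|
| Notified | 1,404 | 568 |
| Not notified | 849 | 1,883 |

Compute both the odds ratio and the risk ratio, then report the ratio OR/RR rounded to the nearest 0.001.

2.393

Cells: a = 1404, b = 568, c = 849, d = 1883.
OR = (1404·1883)/(568·849) = 2643732/482232 = 5.48228
Risk in exposed = 1404/1972 = 0.71197; risk in unexposed = 849/2732 = 0.31076; RR = 2.29104
OR/RR = 5.48228 / 2.29104 = 2.39292
The outcome is not rare, so the OR lies further from 1 than the RR.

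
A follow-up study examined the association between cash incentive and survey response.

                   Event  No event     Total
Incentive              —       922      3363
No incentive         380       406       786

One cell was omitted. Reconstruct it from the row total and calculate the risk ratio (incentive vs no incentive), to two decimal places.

1.50

The missing cell is in the exposed row: 3363 − 922 = 2441.
So a = 2441, b = 922, c = 380, d = 406.
RR = [a/(a+b)] / [c/(c+d)] = (2441/3363) / (380/786) = 0.72584/0.48346 = 1.50134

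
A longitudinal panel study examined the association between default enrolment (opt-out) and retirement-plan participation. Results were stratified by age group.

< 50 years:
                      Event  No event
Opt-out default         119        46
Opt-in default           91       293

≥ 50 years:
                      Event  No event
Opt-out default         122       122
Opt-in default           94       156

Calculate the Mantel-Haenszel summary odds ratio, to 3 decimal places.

OR_MH = Σ(aᵢdᵢ/nᵢ) / Σ(bᵢcᵢ/nᵢ), where nᵢ is the stratum total.
Stratum 1 (< 50 years): n = 549; a·d/n = 119·293/549 = 63.5100; b·c/n = 46·91/549 = 7.6248
Stratum 2 (≥ 50 years): n = 494; a·d/n = 122·156/494 = 38.5263; b·c/n = 122·94/494 = 23.2146
OR_MH = (63.5100 + 38.5263) / (7.6248 + 23.2146) = 102.0363 / 30.8393 = 3.30864

3.309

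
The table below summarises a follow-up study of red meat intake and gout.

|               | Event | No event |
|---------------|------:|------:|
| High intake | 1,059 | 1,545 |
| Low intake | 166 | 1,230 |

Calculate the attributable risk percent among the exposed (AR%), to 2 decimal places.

Cells: a = 1059, b = 1545, c = 166, d = 1230.
Risk in exposed = 1059/2604 = 0.40668; risk in unexposed = 166/1396 = 0.11891.
RR = 0.40668/0.11891 = 3.42005
AR% = (RR − 1)/RR × 100 = (3.42005 − 1)/3.42005 × 100 = 70.7607%

70.76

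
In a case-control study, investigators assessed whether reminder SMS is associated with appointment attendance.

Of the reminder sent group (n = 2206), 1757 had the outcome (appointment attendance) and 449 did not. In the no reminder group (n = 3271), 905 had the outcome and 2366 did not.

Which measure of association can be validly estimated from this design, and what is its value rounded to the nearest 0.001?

10.230

From the description: a = 1757, b = 449, c = 905, d = 2366.
This is a case-control study: participants were sampled on outcome status, so risks in the source population cannot be estimated directly — relative risk is not valid here. The odds ratio is the appropriate measure.
OR = (a·d)/(b·c) = (1757 × 2366) / (449 × 905) = 4157062 / 406345 = 10.23038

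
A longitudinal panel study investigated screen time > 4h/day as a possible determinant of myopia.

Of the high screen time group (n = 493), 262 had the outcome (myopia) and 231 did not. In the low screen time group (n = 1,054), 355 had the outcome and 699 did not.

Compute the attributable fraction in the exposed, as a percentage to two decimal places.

From the description: a = 262, b = 231, c = 355, d = 699.
Risk in exposed = 262/493 = 0.53144; risk in unexposed = 355/1054 = 0.33681.
RR = 0.53144/0.33681 = 1.57785
AR% = (RR − 1)/RR × 100 = (1.57785 − 1)/1.57785 × 100 = 36.6228%

36.62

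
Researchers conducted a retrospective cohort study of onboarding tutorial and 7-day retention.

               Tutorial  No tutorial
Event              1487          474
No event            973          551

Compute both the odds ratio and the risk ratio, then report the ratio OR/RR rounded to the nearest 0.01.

1.36

Reading the table with exposure as columns: a = 1487 (Tutorial, case), b = 973 (Tutorial, non-case), c = 474 (No tutorial, case), d = 551.
OR = (1487·551)/(973·474) = 819337/461202 = 1.77653
Risk in exposed = 1487/2460 = 0.60447; risk in unexposed = 474/1025 = 0.46244; RR = 1.30714
OR/RR = 1.77653 / 1.30714 = 1.35910
The outcome is not rare, so the OR lies further from 1 than the RR.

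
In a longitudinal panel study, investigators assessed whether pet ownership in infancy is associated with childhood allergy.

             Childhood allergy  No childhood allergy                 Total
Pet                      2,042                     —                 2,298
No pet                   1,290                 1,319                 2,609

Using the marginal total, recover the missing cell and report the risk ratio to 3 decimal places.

The missing cell is in the exposed row: 2298 − 2042 = 256.
So a = 2042, b = 256, c = 1290, d = 1319.
RR = [a/(a+b)] / [c/(c+d)] = (2042/2298) / (1290/2609) = 0.88860/0.49444 = 1.79717

1.797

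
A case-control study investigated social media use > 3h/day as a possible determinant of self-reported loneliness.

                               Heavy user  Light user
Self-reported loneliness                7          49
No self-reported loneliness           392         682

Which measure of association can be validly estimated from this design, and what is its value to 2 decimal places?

Reading the table with exposure as columns: a = 7 (Heavy user, case), b = 392 (Heavy user, non-case), c = 49 (Light user, case), d = 682.
This is a case-control study: participants were sampled on outcome status, so risks in the source population cannot be estimated directly — relative risk is not valid here. The odds ratio is the appropriate measure.
OR = (a·d)/(b·c) = (7 × 682) / (392 × 49) = 4774 / 19208 = 0.24854

0.25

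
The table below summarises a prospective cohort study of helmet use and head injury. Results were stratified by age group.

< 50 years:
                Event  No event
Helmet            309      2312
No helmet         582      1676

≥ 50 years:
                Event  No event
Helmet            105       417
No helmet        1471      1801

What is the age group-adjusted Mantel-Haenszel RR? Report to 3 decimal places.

RR_MH = Σ(aᵢ·n₀ᵢ/nᵢ) / Σ(cᵢ·n₁ᵢ/nᵢ), with n₁ᵢ = aᵢ+bᵢ (exposed), n₀ᵢ = cᵢ+dᵢ (unexposed), nᵢ = n₁ᵢ+n₀ᵢ.
Stratum 1 (< 50 years): n₁ = 2621, n₀ = 2258, n = 4879; a·n₀/n = 309·2258/4879 = 143.0051; c·n₁/n = 582·2621/4879 = 312.6505
Stratum 2 (≥ 50 years): n₁ = 522, n₀ = 3272, n = 3794; a·n₀/n = 105·3272/3794 = 90.5535; c·n₁/n = 1471·522/3794 = 202.3885
RR_MH = (143.0051 + 90.5535) / (312.6505 + 202.3885) = 233.5586 / 515.0391 = 0.45348

0.453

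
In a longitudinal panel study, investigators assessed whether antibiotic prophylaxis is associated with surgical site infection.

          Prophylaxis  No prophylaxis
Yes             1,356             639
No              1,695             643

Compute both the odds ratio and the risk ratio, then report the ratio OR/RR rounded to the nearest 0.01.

Reading the table with exposure as columns: a = 1356 (Prophylaxis, case), b = 1695 (Prophylaxis, non-case), c = 639 (No prophylaxis, case), d = 643.
OR = (1356·643)/(1695·639) = 871908/1083105 = 0.80501
Risk in exposed = 1356/3051 = 0.44444; risk in unexposed = 639/1282 = 0.49844; RR = 0.89167
OR/RR = 0.80501 / 0.89167 = 0.90281
The outcome is not rare, so the OR lies further from 1 than the RR.

0.90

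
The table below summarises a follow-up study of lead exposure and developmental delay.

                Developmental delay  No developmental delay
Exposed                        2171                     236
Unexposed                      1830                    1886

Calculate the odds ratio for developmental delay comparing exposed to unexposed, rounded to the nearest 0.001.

9.481

Cells: a = 2171, b = 236, c = 1830, d = 1886.
OR = (a·d)/(b·c) = (2171 × 1886) / (236 × 1830) = 4094506 / 431880 = 9.48066
The odds of developmental delay are about 9.48 times as high in the exposed group.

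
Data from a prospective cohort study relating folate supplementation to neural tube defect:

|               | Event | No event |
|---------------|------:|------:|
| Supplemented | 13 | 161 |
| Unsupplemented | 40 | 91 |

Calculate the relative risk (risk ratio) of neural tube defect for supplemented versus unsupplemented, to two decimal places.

0.24

Cells: a = 13, b = 161, c = 40, d = 91.
Risk in exposed = 13/174 = 0.07471; risk in unexposed = 40/131 = 0.30534.
RR = 0.07471 / 0.30534 = 0.24468
The risk is 76% lower among the exposed than among the unexposed.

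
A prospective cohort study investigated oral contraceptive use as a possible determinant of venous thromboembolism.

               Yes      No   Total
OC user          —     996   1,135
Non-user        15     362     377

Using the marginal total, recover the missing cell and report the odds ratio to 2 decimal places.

3.37

The missing cell is in the exposed row: 1135 − 996 = 139.
So a = 139, b = 996, c = 15, d = 362.
OR = (a·d)/(b·c) = (139 × 362) / (996 × 15) = 50318 / 14940 = 3.36801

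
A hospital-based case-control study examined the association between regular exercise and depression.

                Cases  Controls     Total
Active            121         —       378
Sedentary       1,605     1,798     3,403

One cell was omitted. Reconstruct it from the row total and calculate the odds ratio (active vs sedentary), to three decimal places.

0.527

The missing cell is in the exposed row: 378 − 121 = 257.
So a = 121, b = 257, c = 1605, d = 1798.
OR = (a·d)/(b·c) = (121 × 1798) / (257 × 1605) = 217558 / 412485 = 0.52743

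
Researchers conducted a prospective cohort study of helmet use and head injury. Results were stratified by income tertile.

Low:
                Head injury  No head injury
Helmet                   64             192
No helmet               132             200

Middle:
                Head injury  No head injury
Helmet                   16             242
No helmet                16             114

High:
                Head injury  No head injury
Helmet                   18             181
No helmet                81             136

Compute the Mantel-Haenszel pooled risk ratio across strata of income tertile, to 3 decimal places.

RR_MH = Σ(aᵢ·n₀ᵢ/nᵢ) / Σ(cᵢ·n₁ᵢ/nᵢ), with n₁ᵢ = aᵢ+bᵢ (exposed), n₀ᵢ = cᵢ+dᵢ (unexposed), nᵢ = n₁ᵢ+n₀ᵢ.
Stratum 1 (Low): n₁ = 256, n₀ = 332, n = 588; a·n₀/n = 64·332/588 = 36.1361; c·n₁/n = 132·256/588 = 57.4694
Stratum 2 (Middle): n₁ = 258, n₀ = 130, n = 388; a·n₀/n = 16·130/388 = 5.3608; c·n₁/n = 16·258/388 = 10.6392
Stratum 3 (High): n₁ = 199, n₀ = 217, n = 416; a·n₀/n = 18·217/416 = 9.3894; c·n₁/n = 81·199/416 = 38.7476
RR_MH = (36.1361 + 5.3608 + 9.3894) / (57.4694 + 10.6392 + 38.7476) = 50.8863 / 106.8562 = 0.47621

0.476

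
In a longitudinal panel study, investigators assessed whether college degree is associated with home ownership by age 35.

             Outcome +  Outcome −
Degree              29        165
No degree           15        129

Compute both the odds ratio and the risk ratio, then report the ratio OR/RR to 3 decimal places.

Cells: a = 29, b = 165, c = 15, d = 129.
OR = (29·129)/(165·15) = 3741/2475 = 1.51152
Risk in exposed = 29/194 = 0.14948; risk in unexposed = 15/144 = 0.10417; RR = 1.43505
OR/RR = 1.51152 / 1.43505 = 1.05328
The outcome is not rare, so the OR lies further from 1 than the RR.

1.053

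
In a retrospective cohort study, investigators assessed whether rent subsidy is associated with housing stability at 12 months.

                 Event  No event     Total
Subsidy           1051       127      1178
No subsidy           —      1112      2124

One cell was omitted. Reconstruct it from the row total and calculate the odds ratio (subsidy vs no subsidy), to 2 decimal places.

9.09

The missing cell is in the unexposed row: 2124 − 1112 = 1012.
So a = 1051, b = 127, c = 1012, d = 1112.
OR = (a·d)/(b·c) = (1051 × 1112) / (127 × 1012) = 1168712 / 128524 = 9.09334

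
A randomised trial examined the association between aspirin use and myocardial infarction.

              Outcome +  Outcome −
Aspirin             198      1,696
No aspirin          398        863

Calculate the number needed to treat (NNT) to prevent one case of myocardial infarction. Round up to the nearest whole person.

Risk in treated group = 198/1894 = 0.10454; risk in control = 398/1261 = 0.31562.
Absolute risk reduction = 0.31562 − 0.10454 = 0.21108
NNT = 1 / ARR = 1 / 0.21108 = 4.737 → round up → 5

5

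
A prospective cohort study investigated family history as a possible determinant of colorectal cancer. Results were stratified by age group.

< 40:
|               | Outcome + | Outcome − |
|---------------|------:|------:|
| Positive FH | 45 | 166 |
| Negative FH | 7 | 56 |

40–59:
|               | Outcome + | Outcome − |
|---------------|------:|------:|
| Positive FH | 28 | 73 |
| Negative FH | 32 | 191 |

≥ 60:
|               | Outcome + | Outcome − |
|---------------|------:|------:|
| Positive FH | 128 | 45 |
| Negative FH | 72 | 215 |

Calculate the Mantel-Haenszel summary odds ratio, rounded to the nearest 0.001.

4.625

OR_MH = Σ(aᵢdᵢ/nᵢ) / Σ(bᵢcᵢ/nᵢ), where nᵢ is the stratum total.
Stratum 1 (< 40): n = 274; a·d/n = 45·56/274 = 9.1971; b·c/n = 166·7/274 = 4.2409
Stratum 2 (40–59): n = 324; a·d/n = 28·191/324 = 16.5062; b·c/n = 73·32/324 = 7.2099
Stratum 3 (≥ 60): n = 460; a·d/n = 128·215/460 = 59.8261; b·c/n = 45·72/460 = 7.0435
OR_MH = (9.1971 + 16.5062 + 59.8261) / (4.2409 + 7.2099 + 7.0435) = 85.5293 / 18.4942 = 4.62465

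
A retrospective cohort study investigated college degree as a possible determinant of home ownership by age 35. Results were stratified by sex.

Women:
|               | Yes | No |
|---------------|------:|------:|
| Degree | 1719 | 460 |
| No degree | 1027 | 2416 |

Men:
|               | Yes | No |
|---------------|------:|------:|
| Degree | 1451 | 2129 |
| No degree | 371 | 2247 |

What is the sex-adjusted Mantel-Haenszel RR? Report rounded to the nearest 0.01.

2.72

RR_MH = Σ(aᵢ·n₀ᵢ/nᵢ) / Σ(cᵢ·n₁ᵢ/nᵢ), with n₁ᵢ = aᵢ+bᵢ (exposed), n₀ᵢ = cᵢ+dᵢ (unexposed), nᵢ = n₁ᵢ+n₀ᵢ.
Stratum 1 (Women): n₁ = 2179, n₀ = 3443, n = 5622; a·n₀/n = 1719·3443/5622 = 1052.7423; c·n₁/n = 1027·2179/5622 = 398.0493
Stratum 2 (Men): n₁ = 3580, n₀ = 2618, n = 6198; a·n₀/n = 1451·2618/6198 = 612.8942; c·n₁/n = 371·3580/6198 = 214.2917
RR_MH = (1052.7423 + 612.8942) / (398.0493 + 214.2917) = 1665.6364 / 612.3410 = 2.72011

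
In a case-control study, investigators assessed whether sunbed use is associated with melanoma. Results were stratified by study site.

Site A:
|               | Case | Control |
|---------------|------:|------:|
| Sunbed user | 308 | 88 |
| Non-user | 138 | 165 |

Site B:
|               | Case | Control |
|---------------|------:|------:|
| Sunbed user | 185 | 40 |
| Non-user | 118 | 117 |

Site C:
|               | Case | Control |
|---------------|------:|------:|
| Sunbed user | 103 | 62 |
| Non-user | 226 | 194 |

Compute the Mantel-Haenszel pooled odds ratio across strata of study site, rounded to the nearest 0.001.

2.984

OR_MH = Σ(aᵢdᵢ/nᵢ) / Σ(bᵢcᵢ/nᵢ), where nᵢ is the stratum total.
Stratum 1 (Site A): n = 699; a·d/n = 308·165/699 = 72.7039; b·c/n = 88·138/699 = 17.3734
Stratum 2 (Site B): n = 460; a·d/n = 185·117/460 = 47.0543; b·c/n = 40·118/460 = 10.2609
Stratum 3 (Site C): n = 585; a·d/n = 103·194/585 = 34.1573; b·c/n = 62·226/585 = 23.9521
OR_MH = (72.7039 + 47.0543 + 34.1573) / (17.3734 + 10.2609 + 23.9521) = 153.9155 / 51.5864 = 2.98364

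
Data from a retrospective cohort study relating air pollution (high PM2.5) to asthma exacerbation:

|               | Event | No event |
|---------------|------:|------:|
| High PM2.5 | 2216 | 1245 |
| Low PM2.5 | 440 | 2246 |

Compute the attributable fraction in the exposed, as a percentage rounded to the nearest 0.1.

74.4

Cells: a = 2216, b = 1245, c = 440, d = 2246.
Risk in exposed = 2216/3461 = 0.64028; risk in unexposed = 440/2686 = 0.16381.
RR = 0.64028/0.16381 = 3.90860
AR% = (RR − 1)/RR × 100 = (3.90860 − 1)/3.90860 × 100 = 74.4154%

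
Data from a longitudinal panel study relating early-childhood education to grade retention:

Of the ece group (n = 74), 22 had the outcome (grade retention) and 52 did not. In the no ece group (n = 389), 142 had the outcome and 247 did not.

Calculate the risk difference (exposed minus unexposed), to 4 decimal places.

-0.0677

From the description: a = 22, b = 52, c = 142, d = 247.
Risk in exposed = 22/74 = 0.297297; risk in unexposed = 142/389 = 0.365039.
Risk difference = 0.297297 − 0.365039 = -0.067741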